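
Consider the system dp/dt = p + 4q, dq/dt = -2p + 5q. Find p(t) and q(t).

Coefficient matrix A = [[1, 4], [-2, 5]].
Characteristic polynomial det(A - λI) = λ^2 - 6λ + 13 = 0.
Eigenvalues λ = 3 ± 2i (complex conjugate pair).
For λ=3+2i: an eigenvector is (-1,0) - i(1,1) = (-1 - i, 0 - i).
A real fundamental pair from Re and Im of e^((3+2i)t)v: X_1 = e^(3t)(cos(2t)·(-1,0) + sin(2t)·(1,1)), X_2 = e^(3t)(sin(2t)·(-1,0) - cos(2t)·(1,1)).
General solution: c_1X_1 + c_2X_2.

p(t) = c_1e^(3t)sin(2t) - c_1e^(3t)cos(2t) - c_2e^(3t)sin(2t) - c_2e^(3t)cos(2t), q(t) = c_1e^(3t)sin(2t) - c_2e^(3t)cos(2t)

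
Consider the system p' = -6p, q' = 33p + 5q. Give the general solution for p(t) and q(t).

p(t) = -K_2e^(-6t), q(t) = K_1e^(5t) + 3K_2e^(-6t)

Coefficient matrix A = [[-6, 0], [33, 5]].
Characteristic polynomial det(A - λI) = λ^2 + λ - 30 = 0.
Eigenvalues λ = 5, -6.
For λ=5: (A-λI) row 1 is [-11, 0], so an eigenvector is (0, 1).
For λ=-6: (A-λI) row 2 is [33, 11], so an eigenvector is (-1, 3).
General solution: K_1e^(5t)(0,1) + K_2e^(-6t)(-1,3).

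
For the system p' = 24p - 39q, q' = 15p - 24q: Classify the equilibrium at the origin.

A = [[24,-39],[15,-24]]; det(A-λI) = λ^2 + 9.
λ = 0 ± 3i: zero real part.

center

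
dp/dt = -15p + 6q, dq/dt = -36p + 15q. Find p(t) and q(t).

Coefficient matrix A = [[-15, 6], [-36, 15]].
Characteristic polynomial det(A - λI) = λ^2 - 9 = 0.
Eigenvalues λ = 3, -3.
For λ=3: (A-λI) row 1 is [-18, 6], so an eigenvector is (-1, -3).
For λ=-3: (A-λI) row 1 is [-12, 6], so an eigenvector is (1, 2).
General solution: c_1e^(3t)(-1,-3) + c_2e^(-3t)(1,2).

p(t) = -c_1e^(3t) + c_2e^(-3t), q(t) = -3c_1e^(3t) + 2c_2e^(-3t)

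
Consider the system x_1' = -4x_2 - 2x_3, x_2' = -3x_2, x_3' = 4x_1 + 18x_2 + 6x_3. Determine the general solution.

Coefficient matrix A = [[0, -4, -2], [0, -3, 0], [4, 18, 6]].
det(A - λI) = 0 gives eigenvalues λ = 4, -3, 2.
For λ=4: eigenvector (1,0,-2).
For λ=-3: eigenvector (0,1,-2).
For λ=2: eigenvector (1,0,-1).
General solution: K_1e^(4t)(1,0,-2) + K_2e^(-3t)(0,1,-2) + K_3e^(2t)(1,0,-1).

x_1(t) = K_1e^(4t) + K_3e^(2t), x_2(t) = K_2e^(-3t), x_3(t) = -2K_1e^(4t) - 2K_2e^(-3t) - K_3e^(2t)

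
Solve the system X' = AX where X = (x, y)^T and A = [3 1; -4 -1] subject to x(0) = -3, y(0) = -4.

x(t) = -10te^(t) - 3e^(t), y(t) = 20te^(t) - 4e^(t)

Coefficient matrix A = [[3, 1], [-4, -1]].
Characteristic polynomial det(A - λI) = λ^2 - 2λ + 1 = 0.
Single eigenvalue λ = 1 with algebraic multiplicity 2.
Eigenvector v = (1,-2); generalized eigenvector w with (A-λI)w=v is (2,-3).
General solution: e^(t)[C_1·v + C_2·(t·v + w)].
Applying x(0)=-3, y(0)=-4 gives C_1=17, C_2=-10.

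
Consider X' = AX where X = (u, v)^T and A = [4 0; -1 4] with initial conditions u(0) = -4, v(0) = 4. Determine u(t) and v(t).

Coefficient matrix A = [[4, 0], [-1, 4]].
Characteristic polynomial det(A - λI) = λ^2 - 8λ + 16 = 0.
Single eigenvalue λ = 4 with algebraic multiplicity 2.
Eigenvector v = (0,1); generalized eigenvector w with (A-λI)w=v is (-1,-3).
General solution: e^(4t)[c_1·v + c_2·(t·v + w)].
Applying u(0)=-4, v(0)=4 gives c_1=16, c_2=4.

u(t) = -4e^(4t), v(t) = 4te^(4t) + 4e^(4t)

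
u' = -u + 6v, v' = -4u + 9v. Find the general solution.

Coefficient matrix A = [[-1, 6], [-4, 9]].
Characteristic polynomial det(A - λI) = λ^2 - 8λ + 15 = 0.
Eigenvalues λ = 5, 3.
For λ=5: (A-λI) row 1 is [-6, 6], so an eigenvector is (-1, -1).
For λ=3: (A-λI) row 1 is [-4, 6], so an eigenvector is (-3, -2).
General solution: C_1e^(5t)(-1,-1) + C_2e^(3t)(-3,-2).

u(t) = -C_1e^(5t) - 3C_2e^(3t), v(t) = -C_1e^(5t) - 2C_2e^(3t)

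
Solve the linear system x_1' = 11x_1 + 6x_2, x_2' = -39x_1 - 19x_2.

Coefficient matrix A = [[11, 6], [-39, -19]].
Characteristic polynomial det(A - λI) = λ^2 + 8λ + 25 = 0.
Eigenvalues λ = -4 ± 3i (complex conjugate pair).
For λ=-4+3i: an eigenvector is (-1,2) - i(-1,3) = (-1 + i, 2 - 3i).
A real fundamental pair from Re and Im of e^((-4+3i)t)v: X_1 = e^(-4t)(cos(3t)·(-1,2) + sin(3t)·(-1,3)), X_2 = e^(-4t)(sin(3t)·(-1,2) - cos(3t)·(-1,3)).
General solution: C_1X_1 + C_2X_2.

x_1(t) = -C_1e^(-4t)sin(3t) - C_1e^(-4t)cos(3t) - C_2e^(-4t)sin(3t) + C_2e^(-4t)cos(3t), x_2(t) = 3C_1e^(-4t)sin(3t) + 2C_1e^(-4t)cos(3t) + 2C_2e^(-4t)sin(3t) - 3C_2e^(-4t)cos(3t)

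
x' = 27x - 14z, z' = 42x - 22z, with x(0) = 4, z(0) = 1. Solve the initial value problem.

x(t) = 14e^(6t) - 10e^(-t), z(t) = 21e^(6t) - 20e^(-t)

Coefficient matrix A = [[27, -14], [42, -22]].
Characteristic polynomial det(A - λI) = λ^2 - 5λ - 6 = 0.
Eigenvalues λ = 6, -1.
For λ=6: (A-λI) row 1 is [21, -14], so an eigenvector is (2, 3).
For λ=-1: (A-λI) row 1 is [28, -14], so an eigenvector is (1, 2).
General solution: C_1e^(6t)(2,3) + C_2e^(-t)(1,2).
Applying x(0)=4, z(0)=1 gives C_1=7, C_2=-10.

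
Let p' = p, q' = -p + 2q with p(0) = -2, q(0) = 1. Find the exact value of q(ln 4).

A = [[1,0],[-1,2]]; eigenvalues λ = 2, 1.
Eigenvectors: (0,1) for λ=2, (-1,-1) for λ=1.
From the initial condition, c_1 = 3, c_2 = 2.
q(ln 4) = (3)(4^2)(1) + (2)(4^1)(-1) = 40.

40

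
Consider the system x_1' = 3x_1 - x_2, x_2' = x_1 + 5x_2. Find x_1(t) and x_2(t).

x_1(t) = -C_1e^(4t) - C_2te^(4t) - 2C_2e^(4t), x_2(t) = C_1e^(4t) + C_2te^(4t) + 3C_2e^(4t)

Coefficient matrix A = [[3, -1], [1, 5]].
Characteristic polynomial det(A - λI) = λ^2 - 8λ + 16 = 0.
Single eigenvalue λ = 4 with algebraic multiplicity 2.
Eigenvector v = (-1,1); generalized eigenvector w with (A-λI)w=v is (-2,3).
General solution: e^(4t)[C_1·v + C_2·(t·v + w)].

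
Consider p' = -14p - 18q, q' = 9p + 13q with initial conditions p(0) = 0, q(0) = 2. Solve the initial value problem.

p(t) = -4e^(4t) + 4e^(-5t), q(t) = 4e^(4t) - 2e^(-5t)

Coefficient matrix A = [[-14, -18], [9, 13]].
Characteristic polynomial det(A - λI) = λ^2 + λ - 20 = 0.
Eigenvalues λ = -5, 4.
For λ=-5: (A-λI) row 1 is [-9, -18], so an eigenvector is (-2, 1).
For λ=4: (A-λI) row 1 is [-18, -18], so an eigenvector is (1, -1).
General solution: c_1e^(-5t)(-2,1) + c_2e^(4t)(1,-1).
Applying p(0)=0, q(0)=2 gives c_1=-2, c_2=-4.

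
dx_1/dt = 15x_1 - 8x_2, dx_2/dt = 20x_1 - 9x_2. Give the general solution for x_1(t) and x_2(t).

x_1(t) = c_1e^(3t)sin(4t) - c_1e^(3t)cos(4t) - c_2e^(3t)sin(4t) - c_2e^(3t)cos(4t), x_2(t) = c_1e^(3t)sin(4t) - 2c_1e^(3t)cos(4t) - 2c_2e^(3t)sin(4t) - c_2e^(3t)cos(4t)

Coefficient matrix A = [[15, -8], [20, -9]].
Characteristic polynomial det(A - λI) = λ^2 - 6λ + 25 = 0.
Eigenvalues λ = 3 ± 4i (complex conjugate pair).
For λ=3+4i: an eigenvector is (-1,-2) - i(1,1) = (-1 - i, -2 - i).
A real fundamental pair from Re and Im of e^((3+4i)t)v: X_1 = e^(3t)(cos(4t)·(-1,-2) + sin(4t)·(1,1)), X_2 = e^(3t)(sin(4t)·(-1,-2) - cos(4t)·(1,1)).
General solution: c_1X_1 + c_2X_2.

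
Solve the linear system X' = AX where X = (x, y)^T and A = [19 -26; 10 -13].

Coefficient matrix A = [[19, -26], [10, -13]].
Characteristic polynomial det(A - λI) = λ^2 - 6λ + 13 = 0.
Eigenvalues λ = 3 ± 2i (complex conjugate pair).
For λ=3+2i: an eigenvector is (3,2) - i(-2,-1) = (3 + 2i, 2 + i).
A real fundamental pair from Re and Im of e^((3+2i)t)v: X_1 = e^(3t)(cos(2t)·(3,2) + sin(2t)·(-2,-1)), X_2 = e^(3t)(sin(2t)·(3,2) - cos(2t)·(-2,-1)).
General solution: K_1X_1 + K_2X_2.

x(t) = -2K_1e^(3t)sin(2t) + 3K_1e^(3t)cos(2t) + 3K_2e^(3t)sin(2t) + 2K_2e^(3t)cos(2t), y(t) = -K_1e^(3t)sin(2t) + 2K_1e^(3t)cos(2t) + 2K_2e^(3t)sin(2t) + K_2e^(3t)cos(2t)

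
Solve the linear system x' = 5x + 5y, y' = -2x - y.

x(t) = K_1e^(2t)sin(t) + 2K_1e^(2t)cos(t) + 2K_2e^(2t)sin(t) - K_2e^(2t)cos(t), y(t) = -K_1e^(2t)sin(t) - K_1e^(2t)cos(t) - K_2e^(2t)sin(t) + K_2e^(2t)cos(t)

Coefficient matrix A = [[5, 5], [-2, -1]].
Characteristic polynomial det(A - λI) = λ^2 - 4λ + 5 = 0.
Eigenvalues λ = 2 ± i (complex conjugate pair).
For λ=2+i: an eigenvector is (2,-1) - i(1,-1) = (2 - i, -1 + i).
A real fundamental pair from Re and Im of e^((2+i)t)v: X_1 = e^(2t)(cos(t)·(2,-1) + sin(t)·(1,-1)), X_2 = e^(2t)(sin(t)·(2,-1) - cos(t)·(1,-1)).
General solution: K_1X_1 + K_2X_2.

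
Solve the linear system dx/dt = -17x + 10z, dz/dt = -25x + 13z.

x(t) = K_1e^(-2t)sin(5t) - K_1e^(-2t)cos(5t) - K_2e^(-2t)sin(5t) - K_2e^(-2t)cos(5t), z(t) = 2K_1e^(-2t)sin(5t) - K_1e^(-2t)cos(5t) - K_2e^(-2t)sin(5t) - 2K_2e^(-2t)cos(5t)

Coefficient matrix A = [[-17, 10], [-25, 13]].
Characteristic polynomial det(A - λI) = λ^2 + 4λ + 29 = 0.
Eigenvalues λ = -2 ± 5i (complex conjugate pair).
For λ=-2+5i: an eigenvector is (-1,-1) - i(1,2) = (-1 - i, -1 - 2i).
A real fundamental pair from Re and Im of e^((-2+5i)t)v: X_1 = e^(-2t)(cos(5t)·(-1,-1) + sin(5t)·(1,2)), X_2 = e^(-2t)(sin(5t)·(-1,-1) - cos(5t)·(1,2)).
General solution: K_1X_1 + K_2X_2.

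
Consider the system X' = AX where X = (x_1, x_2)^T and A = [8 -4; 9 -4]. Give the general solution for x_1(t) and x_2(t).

x_1(t) = -2K_1e^(2t) - 2K_2te^(2t) - K_2e^(2t), x_2(t) = -3K_1e^(2t) - 3K_2te^(2t) - K_2e^(2t)

Coefficient matrix A = [[8, -4], [9, -4]].
Characteristic polynomial det(A - λI) = λ^2 - 4λ + 4 = 0.
Single eigenvalue λ = 2 with algebraic multiplicity 2.
Eigenvector v = (-2,-3); generalized eigenvector w with (A-λI)w=v is (-1,-1).
General solution: e^(2t)[K_1·v + K_2·(t·v + w)].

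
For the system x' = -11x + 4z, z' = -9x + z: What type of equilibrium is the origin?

stable improper node

A = [[-11,4],[-9,1]]; det(A-λI) = λ^2 + 10λ + 25.
repeated λ = -5 with a single eigenvector.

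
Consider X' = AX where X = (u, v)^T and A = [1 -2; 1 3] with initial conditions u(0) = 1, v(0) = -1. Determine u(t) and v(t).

Coefficient matrix A = [[1, -2], [1, 3]].
Characteristic polynomial det(A - λI) = λ^2 - 4λ + 5 = 0.
Eigenvalues λ = 2 ± i (complex conjugate pair).
For λ=2+i: an eigenvector is (-1,0) - i(1,-1) = (-1 - i, 0 + i).
A real fundamental pair from Re and Im of e^((2+i)t)v: X_1 = e^(2t)(cos(t)·(-1,0) + sin(t)·(1,-1)), X_2 = e^(2t)(sin(t)·(-1,0) - cos(t)·(1,-1)).
General solution: c_1X_1 + c_2X_2.
Applying u(0)=1, v(0)=-1 gives c_1=0, c_2=-1.

u(t) = e^(2t)sin(t) + e^(2t)cos(t), v(t) = -e^(2t)cos(t)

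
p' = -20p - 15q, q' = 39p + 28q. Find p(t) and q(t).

Coefficient matrix A = [[-20, -15], [39, 28]].
Characteristic polynomial det(A - λI) = λ^2 - 8λ + 25 = 0.
Eigenvalues λ = 4 ± 3i (complex conjugate pair).
For λ=4+3i: an eigenvector is (2,-3) - i(-1,2) = (2 + i, -3 - 2i).
A real fundamental pair from Re and Im of e^((4+3i)t)v: X_1 = e^(4t)(cos(3t)·(2,-3) + sin(3t)·(-1,2)), X_2 = e^(4t)(sin(3t)·(2,-3) - cos(3t)·(-1,2)).
General solution: c_1X_1 + c_2X_2.

p(t) = -c_1e^(4t)sin(3t) + 2c_1e^(4t)cos(3t) + 2c_2e^(4t)sin(3t) + c_2e^(4t)cos(3t), q(t) = 2c_1e^(4t)sin(3t) - 3c_1e^(4t)cos(3t) - 3c_2e^(4t)sin(3t) - 2c_2e^(4t)cos(3t)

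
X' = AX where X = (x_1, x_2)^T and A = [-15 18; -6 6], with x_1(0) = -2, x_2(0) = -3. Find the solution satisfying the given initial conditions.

x_1(t) = -12e^(-3t) + 10e^(-6t), x_2(t) = -8e^(-3t) + 5e^(-6t)

Coefficient matrix A = [[-15, 18], [-6, 6]].
Characteristic polynomial det(A - λI) = λ^2 + 9λ + 18 = 0.
Eigenvalues λ = -3, -6.
For λ=-3: (A-λI) row 1 is [-12, 18], so an eigenvector is (-3, -2).
For λ=-6: (A-λI) row 1 is [-9, 18], so an eigenvector is (2, 1).
General solution: K_1e^(-3t)(-3,-2) + K_2e^(-6t)(2,1).
Applying x_1(0)=-2, x_2(0)=-3 gives K_1=4, K_2=5.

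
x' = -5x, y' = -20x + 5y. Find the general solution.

Coefficient matrix A = [[-5, 0], [-20, 5]].
Characteristic polynomial det(A - λI) = λ^2 - 25 = 0.
Eigenvalues λ = 5, -5.
For λ=5: (A-λI) row 1 is [-10, 0], so an eigenvector is (0, -1).
For λ=-5: (A-λI) row 2 is [-20, 10], so an eigenvector is (-1, -2).
General solution: K_1e^(5t)(0,-1) + K_2e^(-5t)(-1,-2).

x(t) = -K_2e^(-5t), y(t) = -K_1e^(5t) - 2K_2e^(-5t)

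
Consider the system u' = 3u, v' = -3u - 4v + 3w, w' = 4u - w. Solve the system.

u(t) = K_1e^(3t), v(t) = K_2e^(-4t) + K_3e^(-t), w(t) = K_1e^(3t) + K_3e^(-t)

Coefficient matrix A = [[3, 0, 0], [-3, -4, 3], [4, 0, -1]].
det(A - λI) = 0 gives eigenvalues λ = 3, -4, -1.
For λ=3: eigenvector (1,0,1).
For λ=-4: eigenvector (0,1,0).
For λ=-1: eigenvector (0,1,1).
General solution: K_1e^(3t)(1,0,1) + K_2e^(-4t)(0,1,0) + K_3e^(-t)(0,1,1).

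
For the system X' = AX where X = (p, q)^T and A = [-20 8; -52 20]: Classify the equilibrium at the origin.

A = [[-20,8],[-52,20]]; det(A-λI) = λ^2 + 16.
λ = 0 ± 4i: zero real part.

center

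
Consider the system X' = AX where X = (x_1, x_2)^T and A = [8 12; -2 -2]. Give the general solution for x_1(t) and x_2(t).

x_1(t) = -2c_1e^(2t) + 3c_2e^(4t), x_2(t) = c_1e^(2t) - c_2e^(4t)

Coefficient matrix A = [[8, 12], [-2, -2]].
Characteristic polynomial det(A - λI) = λ^2 - 6λ + 8 = 0.
Eigenvalues λ = 2, 4.
For λ=2: (A-λI) row 1 is [6, 12], so an eigenvector is (-2, 1).
For λ=4: (A-λI) row 1 is [4, 12], so an eigenvector is (3, -1).
General solution: c_1e^(2t)(-2,1) + c_2e^(4t)(3,-1).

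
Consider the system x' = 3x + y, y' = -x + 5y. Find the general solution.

Coefficient matrix A = [[3, 1], [-1, 5]].
Characteristic polynomial det(A - λI) = λ^2 - 8λ + 16 = 0.
Single eigenvalue λ = 4 with algebraic multiplicity 2.
Eigenvector v = (-1,-1); generalized eigenvector w with (A-λI)w=v is (1,0).
General solution: e^(4t)[c_1·v + c_2·(t·v + w)].

x(t) = -c_1e^(4t) - c_2te^(4t) + c_2e^(4t), y(t) = -c_1e^(4t) - c_2te^(4t)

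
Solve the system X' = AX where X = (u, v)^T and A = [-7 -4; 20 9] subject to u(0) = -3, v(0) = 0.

Coefficient matrix A = [[-7, -4], [20, 9]].
Characteristic polynomial det(A - λI) = λ^2 - 2λ + 17 = 0.
Eigenvalues λ = 1 ± 4i (complex conjugate pair).
For λ=1+4i: an eigenvector is (0,1) - i(-1,2) = (0 + i, 1 - 2i).
A real fundamental pair from Re and Im of e^((1+4i)t)v: X_1 = e^(t)(cos(4t)·(0,1) + sin(4t)·(-1,2)), X_2 = e^(t)(sin(4t)·(0,1) - cos(4t)·(-1,2)).
General solution: c_1X_1 + c_2X_2.
Applying u(0)=-3, v(0)=0 gives c_1=-6, c_2=-3.

u(t) = 6e^(t)sin(4t) - 3e^(t)cos(4t), v(t) = -15e^(t)sin(4t)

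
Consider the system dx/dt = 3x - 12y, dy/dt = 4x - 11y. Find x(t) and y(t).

Coefficient matrix A = [[3, -12], [4, -11]].
Characteristic polynomial det(A - λI) = λ^2 + 8λ + 15 = 0.
Eigenvalues λ = -5, -3.
For λ=-5: (A-λI) row 1 is [8, -12], so an eigenvector is (-3, -2).
For λ=-3: (A-λI) row 1 is [6, -12], so an eigenvector is (-2, -1).
General solution: K_1e^(-5t)(-3,-2) + K_2e^(-3t)(-2,-1).

x(t) = -3K_1e^(-5t) - 2K_2e^(-3t), y(t) = -2K_1e^(-5t) - K_2e^(-3t)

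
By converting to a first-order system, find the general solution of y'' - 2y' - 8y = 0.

Let x_1 = y, x_2 = y'. Then x_1' = x_2 and x_2' = 8x_1 + 2x_2.
A = [[0,1],[8,2]]; det(A-λI) = λ^2 - 2λ - 8.
Eigenvalues λ = -2, 4 with eigenvectors (1,-2), (1,4).

y(t) = K_1e^(-2t) + K_2e^(4t)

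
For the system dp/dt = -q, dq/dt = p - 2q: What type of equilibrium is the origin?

A = [[0,-1],[1,-2]]; det(A-λI) = λ^2 + 2λ + 1.
repeated λ = -1 with a single eigenvector.

stable improper node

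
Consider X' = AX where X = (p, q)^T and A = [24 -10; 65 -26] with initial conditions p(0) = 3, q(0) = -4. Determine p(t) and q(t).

Coefficient matrix A = [[24, -10], [65, -26]].
Characteristic polynomial det(A - λI) = λ^2 + 2λ + 26 = 0.
Eigenvalues λ = -1 ± 5i (complex conjugate pair).
For λ=-1+5i: an eigenvector is (-1,-3) - i(1,2) = (-1 - i, -3 - 2i).
A real fundamental pair from Re and Im of e^((-1+5i)t)v: X_1 = e^(-t)(cos(5t)·(-1,-3) + sin(5t)·(1,2)), X_2 = e^(-t)(sin(5t)·(-1,-3) - cos(5t)·(1,2)).
General solution: c_1X_1 + c_2X_2.
Applying p(0)=3, q(0)=-4 gives c_1=10, c_2=-13.

p(t) = 23e^(-t)sin(5t) + 3e^(-t)cos(5t), q(t) = 59e^(-t)sin(5t) - 4e^(-t)cos(5t)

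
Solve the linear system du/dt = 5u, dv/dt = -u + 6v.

u(t) = C_2e^(5t), v(t) = -C_1e^(6t) + C_2e^(5t)

Coefficient matrix A = [[5, 0], [-1, 6]].
Characteristic polynomial det(A - λI) = λ^2 - 11λ + 30 = 0.
Eigenvalues λ = 6, 5.
For λ=6: (A-λI) row 1 is [-1, 0], so an eigenvector is (0, -1).
For λ=5: (A-λI) row 2 is [-1, 1], so an eigenvector is (1, 1).
General solution: C_1e^(6t)(0,-1) + C_2e^(5t)(1,1).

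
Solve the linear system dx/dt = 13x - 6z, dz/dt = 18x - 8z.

x(t) = 2C_1e^(4t) + C_2e^(t), z(t) = 3C_1e^(4t) + 2C_2e^(t)

Coefficient matrix A = [[13, -6], [18, -8]].
Characteristic polynomial det(A - λI) = λ^2 - 5λ + 4 = 0.
Eigenvalues λ = 4, 1.
For λ=4: (A-λI) row 1 is [9, -6], so an eigenvector is (2, 3).
For λ=1: (A-λI) row 1 is [12, -6], so an eigenvector is (1, 2).
General solution: C_1e^(4t)(2,3) + C_2e^(t)(1,2).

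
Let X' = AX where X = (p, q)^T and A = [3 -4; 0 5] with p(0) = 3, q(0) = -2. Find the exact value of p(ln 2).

A = [[3,-4],[0,5]]; eigenvalues λ = 3, 5.
Eigenvectors: (1,0) for λ=3, (2,-1) for λ=5.
From the initial condition, c_1 = -1, c_2 = 2.
p(ln 2) = (-1)(2^3)(1) + (2)(2^5)(2) = 120.

120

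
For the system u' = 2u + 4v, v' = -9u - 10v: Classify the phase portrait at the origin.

stable improper node

A = [[2,4],[-9,-10]]; det(A-λI) = λ^2 + 8λ + 16.
repeated λ = -4 with a single eigenvector.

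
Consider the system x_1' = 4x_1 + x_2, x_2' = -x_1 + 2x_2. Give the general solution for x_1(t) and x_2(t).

x_1(t) = C_1e^(3t) + C_2te^(3t) + 2C_2e^(3t), x_2(t) = -C_1e^(3t) - C_2te^(3t) - C_2e^(3t)

Coefficient matrix A = [[4, 1], [-1, 2]].
Characteristic polynomial det(A - λI) = λ^2 - 6λ + 9 = 0.
Single eigenvalue λ = 3 with algebraic multiplicity 2.
Eigenvector v = (1,-1); generalized eigenvector w with (A-λI)w=v is (2,-1).
General solution: e^(3t)[C_1·v + C_2·(t·v + w)].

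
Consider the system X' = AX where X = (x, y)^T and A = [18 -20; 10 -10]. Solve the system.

x(t) = 3K_1e^(4t)sin(2t) - K_1e^(4t)cos(2t) - K_2e^(4t)sin(2t) - 3K_2e^(4t)cos(2t), y(t) = 2K_1e^(4t)sin(2t) - K_1e^(4t)cos(2t) - K_2e^(4t)sin(2t) - 2K_2e^(4t)cos(2t)

Coefficient matrix A = [[18, -20], [10, -10]].
Characteristic polynomial det(A - λI) = λ^2 - 8λ + 20 = 0.
Eigenvalues λ = 4 ± 2i (complex conjugate pair).
For λ=4+2i: an eigenvector is (-1,-1) - i(3,2) = (-1 - 3i, -1 - 2i).
A real fundamental pair from Re and Im of e^((4+2i)t)v: X_1 = e^(4t)(cos(2t)·(-1,-1) + sin(2t)·(3,2)), X_2 = e^(4t)(sin(2t)·(-1,-1) - cos(2t)·(3,2)).
General solution: K_1X_1 + K_2X_2.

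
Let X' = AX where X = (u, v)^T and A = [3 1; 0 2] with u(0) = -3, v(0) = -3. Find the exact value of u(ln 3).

A = [[3,1],[0,2]]; eigenvalues λ = 3, 2.
Eigenvectors: (-1,0) for λ=3, (1,-1) for λ=2.
From the initial condition, c_1 = 6, c_2 = 3.
u(ln 3) = (6)(3^3)(-1) + (3)(3^2)(1) = -135.

-135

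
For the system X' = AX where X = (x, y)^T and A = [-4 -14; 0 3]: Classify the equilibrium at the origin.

saddle

A = [[-4,-14],[0,3]]; det(A-λI) = λ^2 + λ - 12.
λ = -4, 3: opposite signs.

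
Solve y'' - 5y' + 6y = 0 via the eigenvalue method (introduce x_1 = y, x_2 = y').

Let x_1 = y, x_2 = y'. Then x_1' = x_2 and x_2' = -6x_1 + 5x_2.
A = [[0,1],[-6,5]]; det(A-λI) = λ^2 - 5λ + 6.
Eigenvalues λ = 2, 3 with eigenvectors (1,2), (1,3).

y(t) = C_1e^(2t) + C_2e^(3t)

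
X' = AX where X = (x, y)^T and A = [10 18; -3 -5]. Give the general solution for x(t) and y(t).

Coefficient matrix A = [[10, 18], [-3, -5]].
Characteristic polynomial det(A - λI) = λ^2 - 5λ + 4 = 0.
Eigenvalues λ = 4, 1.
For λ=4: (A-λI) row 1 is [6, 18], so an eigenvector is (-3, 1).
For λ=1: (A-λI) row 1 is [9, 18], so an eigenvector is (2, -1).
General solution: C_1e^(4t)(-3,1) + C_2e^(t)(2,-1).

x(t) = -3C_1e^(4t) + 2C_2e^(t), y(t) = C_1e^(4t) - C_2e^(t)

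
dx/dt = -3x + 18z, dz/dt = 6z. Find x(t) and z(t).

x(t) = -2C_1e^(6t) - C_2e^(-3t), z(t) = -C_1e^(6t)

Coefficient matrix A = [[-3, 18], [0, 6]].
Characteristic polynomial det(A - λI) = λ^2 - 3λ - 18 = 0.
Eigenvalues λ = 6, -3.
For λ=6: (A-λI) row 1 is [-9, 18], so an eigenvector is (-2, -1).
For λ=-3: (A-λI) row 1 is [0, 18], so an eigenvector is (-1, 0).
General solution: C_1e^(6t)(-2,-1) + C_2e^(-3t)(-1,0).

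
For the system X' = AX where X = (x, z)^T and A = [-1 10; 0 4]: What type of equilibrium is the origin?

A = [[-1,10],[0,4]]; det(A-λI) = λ^2 - 3λ - 4.
λ = -1, 4: opposite signs.

saddle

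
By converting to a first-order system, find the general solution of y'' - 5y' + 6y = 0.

y(t) = c_1e^(3t) + c_2e^(2t)

Let x_1 = y, x_2 = y'. Then x_1' = x_2 and x_2' = -6x_1 + 5x_2.
A = [[0,1],[-6,5]]; det(A-λI) = λ^2 - 5λ + 6.
Eigenvalues λ = 3, 2 with eigenvectors (1,3), (1,2).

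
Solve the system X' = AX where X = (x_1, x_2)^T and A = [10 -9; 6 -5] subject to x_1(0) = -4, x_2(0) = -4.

Coefficient matrix A = [[10, -9], [6, -5]].
Characteristic polynomial det(A - λI) = λ^2 - 5λ + 4 = 0.
Eigenvalues λ = 1, 4.
For λ=1: (A-λI) row 1 is [9, -9], so an eigenvector is (1, 1).
For λ=4: (A-λI) row 1 is [6, -9], so an eigenvector is (3, 2).
General solution: C_1e^(t)(1,1) + C_2e^(4t)(3,2).
Applying x_1(0)=-4, x_2(0)=-4 gives C_1=-4, C_2=0.

x_1(t) = -4e^(t), x_2(t) = -4e^(t)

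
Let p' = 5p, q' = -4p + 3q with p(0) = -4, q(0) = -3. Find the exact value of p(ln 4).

-4096

A = [[5,0],[-4,3]]; eigenvalues λ = 3, 5.
Eigenvectors: (0,-1) for λ=3, (-1,2) for λ=5.
From the initial condition, c_1 = 11, c_2 = 4.
p(ln 4) = (11)(4^3)(0) + (4)(4^5)(-1) = -4096.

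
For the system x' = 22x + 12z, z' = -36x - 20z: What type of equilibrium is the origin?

saddle

A = [[22,12],[-36,-20]]; det(A-λI) = λ^2 - 2λ - 8.
λ = 4, -2: opposite signs.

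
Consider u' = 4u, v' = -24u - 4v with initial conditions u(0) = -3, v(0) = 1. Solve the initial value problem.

u(t) = -3e^(4t), v(t) = 9e^(4t) - 8e^(-4t)

Coefficient matrix A = [[4, 0], [-24, -4]].
Characteristic polynomial det(A - λI) = λ^2 - 16 = 0.
Eigenvalues λ = -4, 4.
For λ=-4: (A-λI) row 1 is [8, 0], so an eigenvector is (0, 1).
For λ=4: (A-λI) row 2 is [-24, -8], so an eigenvector is (-1, 3).
General solution: K_1e^(-4t)(0,1) + K_2e^(4t)(-1,3).
Applying u(0)=-3, v(0)=1 gives K_1=-8, K_2=3.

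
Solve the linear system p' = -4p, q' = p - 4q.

p(t) = K_2e^(-4t), q(t) = K_1e^(-4t) + K_2te^(-4t) + 3K_2e^(-4t)

Coefficient matrix A = [[-4, 0], [1, -4]].
Characteristic polynomial det(A - λI) = λ^2 + 8λ + 16 = 0.
Single eigenvalue λ = -4 with algebraic multiplicity 2.
Eigenvector v = (0,1); generalized eigenvector w with (A-λI)w=v is (1,3).
General solution: e^(-4t)[K_1·v + K_2·(t·v + w)].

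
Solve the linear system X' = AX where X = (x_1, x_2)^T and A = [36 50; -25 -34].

Coefficient matrix A = [[36, 50], [-25, -34]].
Characteristic polynomial det(A - λI) = λ^2 - 2λ + 26 = 0.
Eigenvalues λ = 1 ± 5i (complex conjugate pair).
For λ=1+5i: an eigenvector is (3,-2) - i(1,-1) = (3 - i, -2 + i).
A real fundamental pair from Re and Im of e^((1+5i)t)v: X_1 = e^(t)(cos(5t)·(3,-2) + sin(5t)·(1,-1)), X_2 = e^(t)(sin(5t)·(3,-2) - cos(5t)·(1,-1)).
General solution: C_1X_1 + C_2X_2.

x_1(t) = C_1e^(t)sin(5t) + 3C_1e^(t)cos(5t) + 3C_2e^(t)sin(5t) - C_2e^(t)cos(5t), x_2(t) = -C_1e^(t)sin(5t) - 2C_1e^(t)cos(5t) - 2C_2e^(t)sin(5t) + C_2e^(t)cos(5t)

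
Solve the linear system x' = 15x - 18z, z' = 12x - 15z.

x(t) = -3c_1e^(3t) + c_2e^(-3t), z(t) = -2c_1e^(3t) + c_2e^(-3t)

Coefficient matrix A = [[15, -18], [12, -15]].
Characteristic polynomial det(A - λI) = λ^2 - 9 = 0.
Eigenvalues λ = 3, -3.
For λ=3: (A-λI) row 1 is [12, -18], so an eigenvector is (-3, -2).
For λ=-3: (A-λI) row 1 is [18, -18], so an eigenvector is (1, 1).
General solution: c_1e^(3t)(-3,-2) + c_2e^(-3t)(1,1).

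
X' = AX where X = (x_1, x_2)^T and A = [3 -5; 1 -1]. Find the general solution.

x_1(t) = c_1e^(t)sin(t) - 2c_1e^(t)cos(t) - 2c_2e^(t)sin(t) - c_2e^(t)cos(t), x_2(t) = -c_1e^(t)cos(t) - c_2e^(t)sin(t)

Coefficient matrix A = [[3, -5], [1, -1]].
Characteristic polynomial det(A - λI) = λ^2 - 2λ + 2 = 0.
Eigenvalues λ = 1 ± i (complex conjugate pair).
For λ=1+i: an eigenvector is (-2,-1) - i(1,0) = (-2 - i, -1).
A real fundamental pair from Re and Im of e^((1+i)t)v: X_1 = e^(t)(cos(t)·(-2,-1) + sin(t)·(1,0)), X_2 = e^(t)(sin(t)·(-2,-1) - cos(t)·(1,0)).
General solution: c_1X_1 + c_2X_2.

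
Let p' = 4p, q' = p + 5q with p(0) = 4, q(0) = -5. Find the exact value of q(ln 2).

-96

A = [[4,0],[1,5]]; eigenvalues λ = 5, 4.
Eigenvectors: (0,-1) for λ=5, (-1,1) for λ=4.
From the initial condition, c_1 = 1, c_2 = -4.
q(ln 2) = (1)(2^5)(-1) + (-4)(2^4)(1) = -96.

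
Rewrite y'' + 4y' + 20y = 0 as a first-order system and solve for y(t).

Let x_1 = y, x_2 = y'. Then x_1' = x_2 and x_2' = -20x_1 - 4x_2.
A = [[0,1],[-20,-4]]; det(A-λI) = λ^2 + 4λ + 20.
Eigenvalues λ = -2 ± 4i.

y(t) = K_1e^(-2t)cos(4t) + K_2e^(-2t)sin(4t)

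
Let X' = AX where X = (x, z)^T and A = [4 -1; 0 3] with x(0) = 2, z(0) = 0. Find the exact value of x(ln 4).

512

A = [[4,-1],[0,3]]; eigenvalues λ = 3, 4.
Eigenvectors: (-1,-1) for λ=3, (1,0) for λ=4.
From the initial condition, c_1 = 0, c_2 = 2.
x(ln 4) = (0)(4^3)(-1) + (2)(4^4)(1) = 512.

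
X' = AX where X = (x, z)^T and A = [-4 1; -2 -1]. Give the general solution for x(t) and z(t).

Coefficient matrix A = [[-4, 1], [-2, -1]].
Characteristic polynomial det(A - λI) = λ^2 + 5λ + 6 = 0.
Eigenvalues λ = -2, -3.
For λ=-2: (A-λI) row 1 is [-2, 1], so an eigenvector is (1, 2).
For λ=-3: (A-λI) row 1 is [-1, 1], so an eigenvector is (1, 1).
General solution: c_1e^(-2t)(1,2) + c_2e^(-3t)(1,1).

x(t) = c_1e^(-2t) + c_2e^(-3t), z(t) = 2c_1e^(-2t) + c_2e^(-3t)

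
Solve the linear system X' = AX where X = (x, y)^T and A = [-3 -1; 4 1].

Coefficient matrix A = [[-3, -1], [4, 1]].
Characteristic polynomial det(A - λI) = λ^2 + 2λ + 1 = 0.
Single eigenvalue λ = -1 with algebraic multiplicity 2.
Eigenvector v = (1,-2); generalized eigenvector w with (A-λI)w=v is (0,-1).
General solution: e^(-t)[C_1·v + C_2·(t·v + w)].

x(t) = C_1e^(-t) + C_2te^(-t), y(t) = -2C_1e^(-t) - 2C_2te^(-t) - C_2e^(-t)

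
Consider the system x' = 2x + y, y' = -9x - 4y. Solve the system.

Coefficient matrix A = [[2, 1], [-9, -4]].
Characteristic polynomial det(A - λI) = λ^2 + 2λ + 1 = 0.
Single eigenvalue λ = -1 with algebraic multiplicity 2.
Eigenvector v = (-1,3); generalized eigenvector w with (A-λI)w=v is (0,-1).
General solution: e^(-t)[C_1·v + C_2·(t·v + w)].

x(t) = -C_1e^(-t) - C_2te^(-t), y(t) = 3C_1e^(-t) + 3C_2te^(-t) - C_2e^(-t)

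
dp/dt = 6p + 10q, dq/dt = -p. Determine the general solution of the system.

p(t) = 3C_1e^(3t)sin(t) + C_1e^(3t)cos(t) + C_2e^(3t)sin(t) - 3C_2e^(3t)cos(t), q(t) = -C_1e^(3t)sin(t) + C_2e^(3t)cos(t)

Coefficient matrix A = [[6, 10], [-1, 0]].
Characteristic polynomial det(A - λI) = λ^2 - 6λ + 10 = 0.
Eigenvalues λ = 3 ± i (complex conjugate pair).
For λ=3+i: an eigenvector is (1,0) - i(3,-1) = (1 - 3i, 0 + i).
A real fundamental pair from Re and Im of e^((3+i)t)v: X_1 = e^(3t)(cos(t)·(1,0) + sin(t)·(3,-1)), X_2 = e^(3t)(sin(t)·(1,0) - cos(t)·(3,-1)).
General solution: C_1X_1 + C_2X_2.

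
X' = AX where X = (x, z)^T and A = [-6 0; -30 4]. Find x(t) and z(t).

x(t) = -K_2e^(-6t), z(t) = -K_1e^(4t) - 3K_2e^(-6t)

Coefficient matrix A = [[-6, 0], [-30, 4]].
Characteristic polynomial det(A - λI) = λ^2 + 2λ - 24 = 0.
Eigenvalues λ = 4, -6.
For λ=4: (A-λI) row 1 is [-10, 0], so an eigenvector is (0, -1).
For λ=-6: (A-λI) row 2 is [-30, 10], so an eigenvector is (-1, -3).
General solution: K_1e^(4t)(0,-1) + K_2e^(-6t)(-1,-3).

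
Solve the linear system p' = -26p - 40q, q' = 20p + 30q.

Coefficient matrix A = [[-26, -40], [20, 30]].
Characteristic polynomial det(A - λI) = λ^2 - 4λ + 20 = 0.
Eigenvalues λ = 2 ± 4i (complex conjugate pair).
For λ=2+4i: an eigenvector is (3,-2) - i(-1,1) = (3 + i, -2 - i).
A real fundamental pair from Re and Im of e^((2+4i)t)v: X_1 = e^(2t)(cos(4t)·(3,-2) + sin(4t)·(-1,1)), X_2 = e^(2t)(sin(4t)·(3,-2) - cos(4t)·(-1,1)).
General solution: K_1X_1 + K_2X_2.

p(t) = -K_1e^(2t)sin(4t) + 3K_1e^(2t)cos(4t) + 3K_2e^(2t)sin(4t) + K_2e^(2t)cos(4t), q(t) = K_1e^(2t)sin(4t) - 2K_1e^(2t)cos(4t) - 2K_2e^(2t)sin(4t) - K_2e^(2t)cos(4t)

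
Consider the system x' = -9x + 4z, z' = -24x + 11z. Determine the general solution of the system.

x(t) = -C_1e^(-t) + C_2e^(3t), z(t) = -2C_1e^(-t) + 3C_2e^(3t)

Coefficient matrix A = [[-9, 4], [-24, 11]].
Characteristic polynomial det(A - λI) = λ^2 - 2λ - 3 = 0.
Eigenvalues λ = -1, 3.
For λ=-1: (A-λI) row 1 is [-8, 4], so an eigenvector is (-1, -2).
For λ=3: (A-λI) row 1 is [-12, 4], so an eigenvector is (1, 3).
General solution: C_1e^(-t)(-1,-2) + C_2e^(3t)(1,3).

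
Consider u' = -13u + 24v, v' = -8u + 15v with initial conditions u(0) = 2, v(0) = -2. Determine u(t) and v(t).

u(t) = -18e^(3t) + 20e^(-t), v(t) = -12e^(3t) + 10e^(-t)

Coefficient matrix A = [[-13, 24], [-8, 15]].
Characteristic polynomial det(A - λI) = λ^2 - 2λ - 3 = 0.
Eigenvalues λ = 3, -1.
For λ=3: (A-λI) row 1 is [-16, 24], so an eigenvector is (3, 2).
For λ=-1: (A-λI) row 1 is [-12, 24], so an eigenvector is (2, 1).
General solution: C_1e^(3t)(3,2) + C_2e^(-t)(2,1).
Applying u(0)=2, v(0)=-2 gives C_1=-6, C_2=10.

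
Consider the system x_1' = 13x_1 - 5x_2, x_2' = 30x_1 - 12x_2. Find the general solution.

Coefficient matrix A = [[13, -5], [30, -12]].
Characteristic polynomial det(A - λI) = λ^2 - λ - 6 = 0.
Eigenvalues λ = -2, 3.
For λ=-2: (A-λI) row 1 is [15, -5], so an eigenvector is (-1, -3).
For λ=3: (A-λI) row 1 is [10, -5], so an eigenvector is (-1, -2).
General solution: C_1e^(-2t)(-1,-3) + C_2e^(3t)(-1,-2).

x_1(t) = -C_1e^(-2t) - C_2e^(3t), x_2(t) = -3C_1e^(-2t) - 2C_2e^(3t)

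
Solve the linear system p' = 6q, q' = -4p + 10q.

Coefficient matrix A = [[0, 6], [-4, 10]].
Characteristic polynomial det(A - λI) = λ^2 - 10λ + 24 = 0.
Eigenvalues λ = 4, 6.
For λ=4: (A-λI) row 1 is [-4, 6], so an eigenvector is (3, 2).
For λ=6: (A-λI) row 1 is [-6, 6], so an eigenvector is (-1, -1).
General solution: K_1e^(4t)(3,2) + K_2e^(6t)(-1,-1).

p(t) = 3K_1e^(4t) - K_2e^(6t), q(t) = 2K_1e^(4t) - K_2e^(6t)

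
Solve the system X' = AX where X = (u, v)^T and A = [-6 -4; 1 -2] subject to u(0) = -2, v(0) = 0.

Coefficient matrix A = [[-6, -4], [1, -2]].
Characteristic polynomial det(A - λI) = λ^2 + 8λ + 16 = 0.
Single eigenvalue λ = -4 with algebraic multiplicity 2.
Eigenvector v = (2,-1); generalized eigenvector w with (A-λI)w=v is (-1,0).
General solution: e^(-4t)[c_1·v + c_2·(t·v + w)].
Applying u(0)=-2, v(0)=0 gives c_1=0, c_2=2.

u(t) = 4te^(-4t) - 2e^(-4t), v(t) = -2te^(-4t)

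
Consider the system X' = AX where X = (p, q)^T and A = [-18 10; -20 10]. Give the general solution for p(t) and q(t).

Coefficient matrix A = [[-18, 10], [-20, 10]].
Characteristic polynomial det(A - λI) = λ^2 + 8λ + 20 = 0.
Eigenvalues λ = -4 ± 2i (complex conjugate pair).
For λ=-4+2i: an eigenvector is (-1,-1) - i(2,3) = (-1 - 2i, -1 - 3i).
A real fundamental pair from Re and Im of e^((-4+2i)t)v: X_1 = e^(-4t)(cos(2t)·(-1,-1) + sin(2t)·(2,3)), X_2 = e^(-4t)(sin(2t)·(-1,-1) - cos(2t)·(2,3)).
General solution: K_1X_1 + K_2X_2.

p(t) = 2K_1e^(-4t)sin(2t) - K_1e^(-4t)cos(2t) - K_2e^(-4t)sin(2t) - 2K_2e^(-4t)cos(2t), q(t) = 3K_1e^(-4t)sin(2t) - K_1e^(-4t)cos(2t) - K_2e^(-4t)sin(2t) - 3K_2e^(-4t)cos(2t)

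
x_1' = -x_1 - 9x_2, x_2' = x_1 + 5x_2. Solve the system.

Coefficient matrix A = [[-1, -9], [1, 5]].
Characteristic polynomial det(A - λI) = λ^2 - 4λ + 4 = 0.
Single eigenvalue λ = 2 with algebraic multiplicity 2.
Eigenvector v = (-3,1); generalized eigenvector w with (A-λI)w=v is (-2,1).
General solution: e^(2t)[K_1·v + K_2·(t·v + w)].

x_1(t) = -3K_1e^(2t) - 3K_2te^(2t) - 2K_2e^(2t), x_2(t) = K_1e^(2t) + K_2te^(2t) + K_2e^(2t)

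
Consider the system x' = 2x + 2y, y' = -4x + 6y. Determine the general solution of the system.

x(t) = -C_1e^(4t)cos(2t) - C_2e^(4t)sin(2t), y(t) = C_1e^(4t)sin(2t) - C_1e^(4t)cos(2t) - C_2e^(4t)sin(2t) - C_2e^(4t)cos(2t)

Coefficient matrix A = [[2, 2], [-4, 6]].
Characteristic polynomial det(A - λI) = λ^2 - 8λ + 20 = 0.
Eigenvalues λ = 4 ± 2i (complex conjugate pair).
For λ=4+2i: an eigenvector is (-1,-1) - i(0,1) = (-1, -1 - i).
A real fundamental pair from Re and Im of e^((4+2i)t)v: X_1 = e^(4t)(cos(2t)·(-1,-1) + sin(2t)·(0,1)), X_2 = e^(4t)(sin(2t)·(-1,-1) - cos(2t)·(0,1)).
General solution: C_1X_1 + C_2X_2.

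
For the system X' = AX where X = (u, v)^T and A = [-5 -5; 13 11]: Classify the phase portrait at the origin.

A = [[-5,-5],[13,11]]; det(A-λI) = λ^2 - 6λ + 10.
λ = 3 ± i: positive real part.

unstable spiral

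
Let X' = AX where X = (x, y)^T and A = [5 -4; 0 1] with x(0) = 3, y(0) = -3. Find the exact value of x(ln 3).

A = [[5,-4],[0,1]]; eigenvalues λ = 5, 1.
Eigenvectors: (1,0) for λ=5, (-1,-1) for λ=1.
From the initial condition, c_1 = 6, c_2 = 3.
x(ln 3) = (6)(3^5)(1) + (3)(3^1)(-1) = 1449.

1449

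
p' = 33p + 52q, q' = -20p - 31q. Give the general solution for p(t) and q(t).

p(t) = 3c_1e^(t)sin(4t) + 2c_1e^(t)cos(4t) + 2c_2e^(t)sin(4t) - 3c_2e^(t)cos(4t), q(t) = -2c_1e^(t)sin(4t) - c_1e^(t)cos(4t) - c_2e^(t)sin(4t) + 2c_2e^(t)cos(4t)

Coefficient matrix A = [[33, 52], [-20, -31]].
Characteristic polynomial det(A - λI) = λ^2 - 2λ + 17 = 0.
Eigenvalues λ = 1 ± 4i (complex conjugate pair).
For λ=1+4i: an eigenvector is (2,-1) - i(3,-2) = (2 - 3i, -1 + 2i).
A real fundamental pair from Re and Im of e^((1+4i)t)v: X_1 = e^(t)(cos(4t)·(2,-1) + sin(4t)·(3,-2)), X_2 = e^(t)(sin(4t)·(2,-1) - cos(4t)·(3,-2)).
General solution: c_1X_1 + c_2X_2.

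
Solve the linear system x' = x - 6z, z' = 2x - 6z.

Coefficient matrix A = [[1, -6], [2, -6]].
Characteristic polynomial det(A - λI) = λ^2 + 5λ + 6 = 0.
Eigenvalues λ = -3, -2.
For λ=-3: (A-λI) row 1 is [4, -6], so an eigenvector is (3, 2).
For λ=-2: (A-λI) row 1 is [3, -6], so an eigenvector is (-2, -1).
General solution: c_1e^(-3t)(3,2) + c_2e^(-2t)(-2,-1).

x(t) = 3c_1e^(-3t) - 2c_2e^(-2t), z(t) = 2c_1e^(-3t) - c_2e^(-2t)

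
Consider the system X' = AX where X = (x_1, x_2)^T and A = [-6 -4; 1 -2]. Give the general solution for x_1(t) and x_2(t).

x_1(t) = -2c_1e^(-4t) - 2c_2te^(-4t) - 3c_2e^(-4t), x_2(t) = c_1e^(-4t) + c_2te^(-4t) + 2c_2e^(-4t)

Coefficient matrix A = [[-6, -4], [1, -2]].
Characteristic polynomial det(A - λI) = λ^2 + 8λ + 16 = 0.
Single eigenvalue λ = -4 with algebraic multiplicity 2.
Eigenvector v = (-2,1); generalized eigenvector w with (A-λI)w=v is (-3,2).
General solution: e^(-4t)[c_1·v + c_2·(t·v + w)].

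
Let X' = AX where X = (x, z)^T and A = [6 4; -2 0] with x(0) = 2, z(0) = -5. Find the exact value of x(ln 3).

A = [[6,4],[-2,0]]; eigenvalues λ = 4, 2.
Eigenvectors: (-2,1) for λ=4, (1,-1) for λ=2.
From the initial condition, c_1 = 3, c_2 = 8.
x(ln 3) = (3)(3^4)(-2) + (8)(3^2)(1) = -414.

-414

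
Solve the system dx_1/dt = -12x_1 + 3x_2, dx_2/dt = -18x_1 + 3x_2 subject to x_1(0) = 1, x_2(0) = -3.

Coefficient matrix A = [[-12, 3], [-18, 3]].
Characteristic polynomial det(A - λI) = λ^2 + 9λ + 18 = 0.
Eigenvalues λ = -3, -6.
For λ=-3: (A-λI) row 1 is [-9, 3], so an eigenvector is (-1, -3).
For λ=-6: (A-λI) row 1 is [-6, 3], so an eigenvector is (-1, -2).
General solution: c_1e^(-3t)(-1,-3) + c_2e^(-6t)(-1,-2).
Applying x_1(0)=1, x_2(0)=-3 gives c_1=5, c_2=-6.

x_1(t) = -5e^(-3t) + 6e^(-6t), x_2(t) = -15e^(-3t) + 12e^(-6t)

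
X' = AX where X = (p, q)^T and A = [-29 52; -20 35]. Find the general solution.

p(t) = -2K_1e^(3t)sin(4t) - 3K_1e^(3t)cos(4t) - 3K_2e^(3t)sin(4t) + 2K_2e^(3t)cos(4t), q(t) = -K_1e^(3t)sin(4t) - 2K_1e^(3t)cos(4t) - 2K_2e^(3t)sin(4t) + K_2e^(3t)cos(4t)

Coefficient matrix A = [[-29, 52], [-20, 35]].
Characteristic polynomial det(A - λI) = λ^2 - 6λ + 25 = 0.
Eigenvalues λ = 3 ± 4i (complex conjugate pair).
For λ=3+4i: an eigenvector is (-3,-2) - i(-2,-1) = (-3 + 2i, -2 + i).
A real fundamental pair from Re and Im of e^((3+4i)t)v: X_1 = e^(3t)(cos(4t)·(-3,-2) + sin(4t)·(-2,-1)), X_2 = e^(3t)(sin(4t)·(-3,-2) - cos(4t)·(-2,-1)).
General solution: K_1X_1 + K_2X_2.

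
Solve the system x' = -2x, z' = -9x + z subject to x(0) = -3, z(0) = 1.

Coefficient matrix A = [[-2, 0], [-9, 1]].
Characteristic polynomial det(A - λI) = λ^2 + λ - 2 = 0.
Eigenvalues λ = -2, 1.
For λ=-2: (A-λI) row 2 is [-9, 3], so an eigenvector is (1, 3).
For λ=1: (A-λI) row 1 is [-3, 0], so an eigenvector is (0, 1).
General solution: c_1e^(-2t)(1,3) + c_2e^(t)(0,1).
Applying x(0)=-3, z(0)=1 gives c_1=-3, c_2=10.

x(t) = -3e^(-2t), z(t) = 10e^(t) - 9e^(-2t)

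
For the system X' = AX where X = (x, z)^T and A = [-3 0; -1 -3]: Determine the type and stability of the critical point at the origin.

A = [[-3,0],[-1,-3]]; det(A-λI) = λ^2 + 6λ + 9.
repeated λ = -3 with a single eigenvector.

stable improper node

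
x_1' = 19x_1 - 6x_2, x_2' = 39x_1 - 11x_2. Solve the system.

x_1(t) = -C_1e^(4t)sin(3t) - C_1e^(4t)cos(3t) - C_2e^(4t)sin(3t) + C_2e^(4t)cos(3t), x_2(t) = -3C_1e^(4t)sin(3t) - 2C_1e^(4t)cos(3t) - 2C_2e^(4t)sin(3t) + 3C_2e^(4t)cos(3t)

Coefficient matrix A = [[19, -6], [39, -11]].
Characteristic polynomial det(A - λI) = λ^2 - 8λ + 25 = 0.
Eigenvalues λ = 4 ± 3i (complex conjugate pair).
For λ=4+3i: an eigenvector is (-1,-2) - i(-1,-3) = (-1 + i, -2 + 3i).
A real fundamental pair from Re and Im of e^((4+3i)t)v: X_1 = e^(4t)(cos(3t)·(-1,-2) + sin(3t)·(-1,-3)), X_2 = e^(4t)(sin(3t)·(-1,-2) - cos(3t)·(-1,-3)).
General solution: C_1X_1 + C_2X_2.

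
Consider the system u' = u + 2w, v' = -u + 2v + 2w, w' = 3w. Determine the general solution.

Coefficient matrix A = [[1, 0, 2], [-1, 2, 2], [0, 0, 3]].
det(A - λI) = 0 gives eigenvalues λ = 1, 2, 3.
For λ=1: eigenvector (1,1,0).
For λ=2: eigenvector (0,-1,0).
For λ=3: eigenvector (1,1,1).
General solution: C_1e^(t)(1,1,0) + C_2e^(2t)(0,-1,0) + C_3e^(3t)(1,1,1).

u(t) = C_1e^(t) + C_3e^(3t), v(t) = C_1e^(t) - C_2e^(2t) + C_3e^(3t), w(t) = C_3e^(3t)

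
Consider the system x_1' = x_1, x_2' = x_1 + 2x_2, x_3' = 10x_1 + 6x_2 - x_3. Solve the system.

Coefficient matrix A = [[1, 0, 0], [1, 2, 0], [10, 6, -1]].
det(A - λI) = 0 gives eigenvalues λ = 1, 2, -1.
For λ=1: eigenvector (1,-1,2).
For λ=2: eigenvector (0,1,2).
For λ=-1: eigenvector (0,0,1).
General solution: K_1e^(t)(1,-1,2) + K_2e^(2t)(0,1,2) + K_3e^(-t)(0,0,1).

x_1(t) = K_1e^(t), x_2(t) = -K_1e^(t) + K_2e^(2t), x_3(t) = 2K_1e^(t) + 2K_2e^(2t) + K_3e^(-t)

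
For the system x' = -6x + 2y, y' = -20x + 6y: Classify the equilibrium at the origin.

center

A = [[-6,2],[-20,6]]; det(A-λI) = λ^2 + 4.
λ = 0 ± 2i: zero real part.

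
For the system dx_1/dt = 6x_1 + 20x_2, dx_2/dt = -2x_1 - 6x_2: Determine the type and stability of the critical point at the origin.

A = [[6,20],[-2,-6]]; det(A-λI) = λ^2 + 4.
λ = 0 ± 2i: zero real part.

center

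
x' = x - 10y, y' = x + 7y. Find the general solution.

x(t) = c_1e^(4t)sin(t) + 3c_1e^(4t)cos(t) + 3c_2e^(4t)sin(t) - c_2e^(4t)cos(t), y(t) = -c_1e^(4t)cos(t) - c_2e^(4t)sin(t)

Coefficient matrix A = [[1, -10], [1, 7]].
Characteristic polynomial det(A - λI) = λ^2 - 8λ + 17 = 0.
Eigenvalues λ = 4 ± i (complex conjugate pair).
For λ=4+i: an eigenvector is (3,-1) - i(1,0) = (3 - i, -1).
A real fundamental pair from Re and Im of e^((4+i)t)v: X_1 = e^(4t)(cos(t)·(3,-1) + sin(t)·(1,0)), X_2 = e^(4t)(sin(t)·(3,-1) - cos(t)·(1,0)).
General solution: c_1X_1 + c_2X_2.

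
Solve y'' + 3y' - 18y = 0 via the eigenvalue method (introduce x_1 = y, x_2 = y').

Let x_1 = y, x_2 = y'. Then x_1' = x_2 and x_2' = 18x_1 - 3x_2.
A = [[0,1],[18,-3]]; det(A-λI) = λ^2 + 3λ - 18.
Eigenvalues λ = -6, 3 with eigenvectors (1,-6), (1,3).

y(t) = C_1e^(-6t) + C_2e^(3t)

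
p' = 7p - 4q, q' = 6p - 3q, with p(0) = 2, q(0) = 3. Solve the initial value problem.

Coefficient matrix A = [[7, -4], [6, -3]].
Characteristic polynomial det(A - λI) = λ^2 - 4λ + 3 = 0.
Eigenvalues λ = 1, 3.
For λ=1: (A-λI) row 1 is [6, -4], so an eigenvector is (-2, -3).
For λ=3: (A-λI) row 1 is [4, -4], so an eigenvector is (-1, -1).
General solution: K_1e^(t)(-2,-3) + K_2e^(3t)(-1,-1).
Applying p(0)=2, q(0)=3 gives K_1=-1, K_2=0.

p(t) = 2e^(t), q(t) = 3e^(t)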